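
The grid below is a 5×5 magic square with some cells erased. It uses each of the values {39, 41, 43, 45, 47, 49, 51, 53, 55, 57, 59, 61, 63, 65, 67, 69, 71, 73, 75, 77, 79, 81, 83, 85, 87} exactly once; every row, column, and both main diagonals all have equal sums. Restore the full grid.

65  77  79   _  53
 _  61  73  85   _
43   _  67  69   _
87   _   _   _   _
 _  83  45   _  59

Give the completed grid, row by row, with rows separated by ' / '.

65 77 79 41 53 / 49 61 73 85 47 / 43 55 67 69 81 / 87 39 51 63 75 / 71 83 45 57 59

The 25 entries sum to 1575, so each line sums to 1575/5 = 315.
From row 1, 315 − (65 + 77 + 79 + 53) gives (1,4) = 41.
Column 3 needs 315; the known cells sum to 264, so (4,3) = 51.
From main diagonal, 315 − (65 + 61 + 67 + 59) gives (4,4) = 63.
Using column 4: 41 + 85 + 69 + 63 + ? → (5,4) = 315 − 258 = 57.
The remaining cell in row 5 is (5,1) = 315 − 244 = 71.
Column 1: 65 + 43 + 87 + 71 + ? = 315, so (2,1) = 49.
From anti-diagonal, 315 − (53 + 85 + 67 + 71) gives (4,2) = 39.
Row 2 needs 315; the known cells sum to 268, so (2,5) = 47.
Row 4: 87 + 39 + 51 + 63 + ? = 315, so (4,5) = 75.
From column 2, 315 − (77 + 61 + 39 + 83) gives (3,2) = 55.
The remaining cell in column 5 is (3,5) = 315 − 234 = 81.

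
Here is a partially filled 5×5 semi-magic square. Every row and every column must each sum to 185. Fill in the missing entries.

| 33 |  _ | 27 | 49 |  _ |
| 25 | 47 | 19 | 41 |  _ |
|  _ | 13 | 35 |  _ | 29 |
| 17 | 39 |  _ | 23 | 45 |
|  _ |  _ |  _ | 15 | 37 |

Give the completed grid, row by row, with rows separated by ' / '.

Row 2 must total 185; the given cells sum to 132, so (2,5) = 53.
Using row 4: 17 + 39 + 23 + 45 + ? → (4,3) = 185 − 124 = 61.
Column 3 needs 185; the known cells sum to 142, so (5,3) = 43.
Column 4 must total 185; the given cells sum to 128, so (3,4) = 57.
Column 5 needs 185; the known cells sum to 164, so (1,5) = 21.
Using row 1: 33 + 27 + 49 + 21 + ? → (1,2) = 185 − 130 = 55.
Row 3: 13 + 35 + 57 + 29 + ? = 185, so (3,1) = 51.
The remaining cell in column 1 is (5,1) = 185 − 126 = 59.
Column 2 must total 185; the given cells sum to 154, so (5,2) = 31.

33 55 27 49 21 / 25 47 19 41 53 / 51 13 35 57 29 / 17 39 61 23 45 / 59 31 43 15 37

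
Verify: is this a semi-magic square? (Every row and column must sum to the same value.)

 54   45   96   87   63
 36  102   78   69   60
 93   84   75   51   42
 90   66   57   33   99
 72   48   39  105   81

Yes

Row 1: 54 + 45 + 96 + 87 + 63 = 345.
Row 2: 36 + 102 + 78 + 69 + 60 = 345.
Row 3: 93 + 84 + 75 + 51 + 42 = 345.
Row 4: 90 + 66 + 57 + 33 + 99 = 345.
Row 5: 72 + 48 + 39 + 105 + 81 = 345.
Column 1: 54 + 36 + 93 + 90 + 72 = 345.
Column 2: 45 + 102 + 84 + 66 + 48 = 345.
Column 3: 96 + 78 + 75 + 57 + 39 = 345.
Column 4: 87 + 69 + 51 + 33 + 105 = 345.
Column 5: 63 + 60 + 42 + 99 + 81 = 345.
All lines sum to 345.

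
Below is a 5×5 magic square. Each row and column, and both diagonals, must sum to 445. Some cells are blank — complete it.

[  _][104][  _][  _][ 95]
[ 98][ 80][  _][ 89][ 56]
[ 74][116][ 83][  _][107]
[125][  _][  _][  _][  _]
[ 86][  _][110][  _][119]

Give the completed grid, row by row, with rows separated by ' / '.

Row 2 must total 445; the given cells sum to 323, so (2,3) = 122.
Row 3 must total 445; the given cells sum to 380, so (3,4) = 65.
From column 1, 445 − (98 + 74 + 125 + 86) gives (1,1) = 62.
Column 5 must total 445; the given cells sum to 377, so (4,5) = 68.
The remaining cell in main diagonal is (4,4) = 445 − 344 = 101.
Anti-diagonal must total 445; the given cells sum to 353, so (4,2) = 92.
Row 4 needs 445; the known cells sum to 386, so (4,3) = 59.
Column 2 must total 445; the given cells sum to 392, so (5,2) = 53.
Column 3: 122 + 83 + 59 + 110 + ? = 445, so (1,3) = 71.
Row 1 needs 445; the known cells sum to 332, so (1,4) = 113.
Using row 5: 86 + 53 + 110 + 119 + ? → (5,4) = 445 − 368 = 77.

62 104 71 113 95 / 98 80 122 89 56 / 74 116 83 65 107 / 125 92 59 101 68 / 86 53 110 77 119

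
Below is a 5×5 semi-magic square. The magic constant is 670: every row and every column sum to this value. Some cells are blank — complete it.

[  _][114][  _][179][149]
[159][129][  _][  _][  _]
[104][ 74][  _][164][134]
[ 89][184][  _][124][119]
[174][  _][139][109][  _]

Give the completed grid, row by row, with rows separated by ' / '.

From row 3, 670 − (104 + 74 + 164 + 134) gives (3,3) = 194.
Row 4 needs 670; the known cells sum to 516, so (4,3) = 154.
Using column 1: 159 + 104 + 89 + 174 + ? → (1,1) = 670 − 526 = 144.
Column 2 needs 670; the known cells sum to 501, so (5,2) = 169.
Column 4 needs 670; the known cells sum to 576, so (2,4) = 94.
Using row 1: 144 + 114 + 179 + 149 + ? → (1,3) = 670 − 586 = 84.
Using row 5: 174 + 169 + 139 + 109 + ? → (5,5) = 670 − 591 = 79.
Column 3 needs 670; the known cells sum to 571, so (2,3) = 99.
From column 5, 670 − (149 + 134 + 119 + 79) gives (2,5) = 189.

144 114 84 179 149 / 159 129 99 94 189 / 104 74 194 164 134 / 89 184 154 124 119 / 174 169 139 109 79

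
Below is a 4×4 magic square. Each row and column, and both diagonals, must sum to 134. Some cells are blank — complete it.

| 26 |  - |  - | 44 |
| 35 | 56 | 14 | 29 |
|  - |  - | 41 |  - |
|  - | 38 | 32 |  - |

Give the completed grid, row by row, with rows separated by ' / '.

26 17 47 44 / 35 56 14 29 / 20 23 41 50 / 53 38 32 11

The remaining cell in column 3 is (1,3) = 134 − 87 = 47.
From main diagonal, 134 − (26 + 56 + 41) gives (4,4) = 11.
Using row 1: 26 + 47 + 44 + ? → (1,2) = 134 − 117 = 17.
Using row 4: 38 + 32 + 11 + ? → (4,1) = 134 − 81 = 53.
The remaining cell in column 1 is (3,1) = 134 − 114 = 20.
Column 2 needs 134; the known cells sum to 111, so (3,2) = 23.
The remaining cell in column 4 is (3,4) = 134 − 84 = 50.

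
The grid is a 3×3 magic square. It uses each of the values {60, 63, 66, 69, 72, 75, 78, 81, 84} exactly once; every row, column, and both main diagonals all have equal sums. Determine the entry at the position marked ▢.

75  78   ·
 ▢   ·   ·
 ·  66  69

The 9 entries sum to 648, so each line sums to 648/3 = 216.
The remaining cell in row 1 is (1,3) = 216 − 153 = 63.
Row 3: 66 + 69 + ? = 216, so (3,1) = 81.
From column 1, 216 − (75 + 81) gives (2,1) = 60.

60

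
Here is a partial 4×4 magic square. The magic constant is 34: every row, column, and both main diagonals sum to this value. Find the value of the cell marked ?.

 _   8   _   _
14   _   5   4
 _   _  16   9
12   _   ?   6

The remaining cell in row 2 is (2,2) = 34 − 23 = 11.
From column 4, 34 − (4 + 9 + 6) gives (1,4) = 15.
From main diagonal, 34 − (11 + 16 + 6) gives (1,1) = 1.
Anti-diagonal needs 34; the known cells sum to 32, so (3,2) = 2.
From row 1, 34 − (1 + 8 + 15) gives (1,3) = 10.
Row 3 needs 34; the known cells sum to 27, so (3,1) = 7.
Column 2 must total 34; the given cells sum to 21, so (4,2) = 13.
Column 3 needs 34; the known cells sum to 31, so (4,3) = 3.

3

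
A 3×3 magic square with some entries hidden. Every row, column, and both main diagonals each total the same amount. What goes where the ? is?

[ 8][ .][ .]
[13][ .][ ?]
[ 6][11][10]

5

Row 3 is complete and sums to 27; that is the magic constant.
The remaining cell in main diagonal is (2,2) = 27 − 18 = 9.
From anti-diagonal, 27 − (9 + 6) gives (1,3) = 12.
The remaining cell in row 1 is (1,2) = 27 − 20 = 7.
Using row 2: 13 + 9 + ? → (2,3) = 27 − 22 = 5.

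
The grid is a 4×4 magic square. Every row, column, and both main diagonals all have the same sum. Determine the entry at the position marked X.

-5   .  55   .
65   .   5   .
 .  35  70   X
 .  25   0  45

Column 3 is complete and sums to 130; that is the magic constant.
The remaining cell in row 4 is (4,1) = 130 − 70 = 60.
Using column 1: -5 + 65 + 60 + ? → (3,1) = 130 − 120 = 10.
Main diagonal: -5 + 70 + 45 + ? = 130, so (2,2) = 20.
Using anti-diagonal: 5 + 35 + 60 + ? → (1,4) = 130 − 100 = 30.
Using row 1: -5 + 55 + 30 + ? → (1,2) = 130 − 80 = 50.
Row 2 must total 130; the given cells sum to 90, so (2,4) = 40.
Using row 3: 10 + 35 + 70 + ? → (3,4) = 130 − 115 = 15.

15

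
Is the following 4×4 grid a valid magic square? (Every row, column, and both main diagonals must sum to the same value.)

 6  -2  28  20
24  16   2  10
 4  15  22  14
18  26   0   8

Row 1: 6 + (-2) + 28 + 20 = 52.
Row 2: 24 + 16 + 2 + 10 = 52.
Row 3: 4 + 15 + 22 + 14 = 55.
Row 4: 18 + 26 + 0 + 8 = 52.
Column 1: 6 + 24 + 4 + 18 = 52.
Column 2: -2 + 16 + 15 + 26 = 55.
Column 3: 28 + 2 + 22 + 0 = 52.
Column 4: 20 + 10 + 14 + 8 = 52.
Main diagonal: 6 + 16 + 22 + 8 = 52.
Anti-diagonal: 20 + 2 + 15 + 18 = 55.

No — column 2 sums to 55 but row 2 sums to 52.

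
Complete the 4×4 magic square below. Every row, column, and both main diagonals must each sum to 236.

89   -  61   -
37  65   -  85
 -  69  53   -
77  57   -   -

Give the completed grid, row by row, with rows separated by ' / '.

The remaining cell in row 2 is (2,3) = 236 − 187 = 49.
From column 1, 236 − (89 + 37 + 77) gives (3,1) = 33.
The remaining cell in column 2 is (1,2) = 236 − 191 = 45.
From column 3, 236 − (61 + 49 + 53) gives (4,3) = 73.
Main diagonal must total 236; the given cells sum to 207, so (4,4) = 29.
Using anti-diagonal: 49 + 69 + 77 + ? → (1,4) = 236 − 195 = 41.
Row 3: 33 + 69 + 53 + ? = 236, so (3,4) = 81.

89 45 61 41 / 37 65 49 85 / 33 69 53 81 / 77 57 73 29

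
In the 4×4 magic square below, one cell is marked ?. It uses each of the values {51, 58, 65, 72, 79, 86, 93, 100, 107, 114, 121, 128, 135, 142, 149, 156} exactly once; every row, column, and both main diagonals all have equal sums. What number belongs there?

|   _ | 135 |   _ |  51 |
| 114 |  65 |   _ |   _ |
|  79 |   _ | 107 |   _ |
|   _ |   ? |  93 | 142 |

58

The 16 entries sum to 1656, so each line sums to 1656/4 = 414.
Using main diagonal: 65 + 107 + 142 + ? → (1,1) = 414 − 314 = 100.
Row 1 must total 414; the given cells sum to 286, so (1,3) = 128.
The remaining cell in column 1 is (4,1) = 414 − 293 = 121.
Column 3 must total 414; the given cells sum to 328, so (2,3) = 86.
Using anti-diagonal: 51 + 86 + 121 + ? → (3,2) = 414 − 258 = 156.
Row 2: 114 + 65 + 86 + ? = 414, so (2,4) = 149.
Row 3 needs 414; the known cells sum to 342, so (3,4) = 72.
Row 4 must total 414; the given cells sum to 356, so (4,2) = 58.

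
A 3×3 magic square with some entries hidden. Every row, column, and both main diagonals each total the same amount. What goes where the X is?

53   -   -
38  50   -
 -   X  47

Main diagonal is complete and sums to 150; that is the magic constant.
Row 2: 38 + 50 + ? = 150, so (2,3) = 62.
Column 1 must total 150; the given cells sum to 91, so (3,1) = 59.
From column 3, 150 − (62 + 47) gives (1,3) = 41.
Row 1 needs 150; the known cells sum to 94, so (1,2) = 56.
Row 3 needs 150; the known cells sum to 106, so (3,2) = 44.

44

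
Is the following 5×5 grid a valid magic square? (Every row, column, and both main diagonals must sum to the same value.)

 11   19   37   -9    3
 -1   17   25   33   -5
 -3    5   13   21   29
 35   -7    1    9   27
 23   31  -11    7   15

No — column 5 sums to 69 but column 3 sums to 65.

Row 1: 11 + 19 + 37 + (-9) + 3 = 61.
Row 2: -1 + 17 + 25 + 33 + (-5) = 69.
Row 3: -3 + 5 + 13 + 21 + 29 = 65.
Row 4: 35 + (-7) + 1 + 9 + 27 = 65.
Row 5: 23 + 31 + (-11) + 7 + 15 = 65.
Column 1: 11 + (-1) + (-3) + 35 + 23 = 65.
Column 2: 19 + 17 + 5 + (-7) + 31 = 65.
Column 3: 37 + 25 + 13 + 1 + (-11) = 65.
Column 4: -9 + 33 + 21 + 9 + 7 = 61.
Column 5: 3 + (-5) + 29 + 27 + 15 = 69.
Main diagonal: 11 + 17 + 13 + 9 + 15 = 65.
Anti-diagonal: 3 + 33 + 13 + (-7) + 23 = 65.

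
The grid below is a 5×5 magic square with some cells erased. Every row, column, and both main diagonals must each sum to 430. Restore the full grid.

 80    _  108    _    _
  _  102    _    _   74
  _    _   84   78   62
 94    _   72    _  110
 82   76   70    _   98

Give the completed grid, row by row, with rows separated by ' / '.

80 64 108 92 86 / 68 102 96 90 74 / 106 100 84 78 62 / 94 88 72 66 110 / 82 76 70 104 98

Row 5 needs 430; the known cells sum to 326, so (5,4) = 104.
Column 3 needs 430; the known cells sum to 334, so (2,3) = 96.
Column 5 needs 430; the known cells sum to 344, so (1,5) = 86.
From main diagonal, 430 − (80 + 102 + 84 + 98) gives (4,4) = 66.
The remaining cell in row 4 is (4,2) = 430 − 342 = 88.
From anti-diagonal, 430 − (86 + 84 + 88 + 82) gives (2,4) = 90.
Row 2 must total 430; the given cells sum to 362, so (2,1) = 68.
The remaining cell in column 1 is (3,1) = 430 − 324 = 106.
The remaining cell in column 4 is (1,4) = 430 − 338 = 92.
The remaining cell in row 1 is (1,2) = 430 − 366 = 64.
Using row 3: 106 + 84 + 78 + 62 + ? → (3,2) = 430 − 330 = 100.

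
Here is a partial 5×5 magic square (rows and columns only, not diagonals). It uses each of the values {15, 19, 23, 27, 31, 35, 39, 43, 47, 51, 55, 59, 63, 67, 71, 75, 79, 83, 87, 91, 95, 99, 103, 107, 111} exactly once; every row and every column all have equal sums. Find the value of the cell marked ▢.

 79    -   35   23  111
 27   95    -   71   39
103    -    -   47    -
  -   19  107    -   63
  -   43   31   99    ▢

The 25 entries sum to 1575, so each line sums to 1575/5 = 315.
From row 1, 315 − (79 + 35 + 23 + 111) gives (1,2) = 67.
From row 2, 315 − (27 + 95 + 71 + 39) gives (2,3) = 83.
The remaining cell in column 2 is (3,2) = 315 − 224 = 91.
Column 3: 35 + 83 + 107 + 31 + ? = 315, so (3,3) = 59.
Column 4: 23 + 71 + 47 + 99 + ? = 315, so (4,4) = 75.
From row 3, 315 − (103 + 91 + 59 + 47) gives (3,5) = 15.
Using row 4: 19 + 107 + 75 + 63 + ? → (4,1) = 315 − 264 = 51.
Column 1 must total 315; the given cells sum to 260, so (5,1) = 55.
The remaining cell in column 5 is (5,5) = 315 − 228 = 87.

87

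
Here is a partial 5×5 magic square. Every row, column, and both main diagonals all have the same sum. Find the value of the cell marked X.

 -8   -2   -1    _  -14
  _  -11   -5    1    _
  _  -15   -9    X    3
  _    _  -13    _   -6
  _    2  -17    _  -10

Column 3 is complete and sums to -45; that is the magic constant.
The remaining cell in row 1 is (1,4) = -45 − (-25) = -20.
Column 2: -2 + (-11) + (-15) + 2 + ? = -45, so (4,2) = -19.
From column 5, -45 − (-14 + 3 + (-6) + (-10)) gives (2,5) = -18.
The remaining cell in main diagonal is (4,4) = -45 − (-38) = -7.
Anti-diagonal must total -45; the given cells sum to -41, so (5,1) = -4.
Row 2 must total -45; the given cells sum to -33, so (2,1) = -12.
Row 4 needs -45; the known cells sum to -45, so (4,1) = 0.
Row 5 must total -45; the given cells sum to -29, so (5,4) = -16.
Column 1 must total -45; the given cells sum to -24, so (3,1) = -21.
From column 4, -45 − (-20 + 1 + (-7) + (-16)) gives (3,4) = -3.

-3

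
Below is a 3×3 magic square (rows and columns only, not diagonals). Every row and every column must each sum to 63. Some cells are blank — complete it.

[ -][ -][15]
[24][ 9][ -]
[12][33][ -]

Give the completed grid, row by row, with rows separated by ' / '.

Row 2 needs 63; the known cells sum to 33, so (2,3) = 30.
Row 3: 12 + 33 + ? = 63, so (3,3) = 18.
Column 1: 24 + 12 + ? = 63, so (1,1) = 27.
Column 2: 9 + 33 + ? = 63, so (1,2) = 21.

27 21 15 / 24 9 30 / 12 33 18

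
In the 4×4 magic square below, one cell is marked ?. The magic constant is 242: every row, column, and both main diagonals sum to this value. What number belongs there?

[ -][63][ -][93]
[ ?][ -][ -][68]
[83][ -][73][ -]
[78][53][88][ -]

33

Row 4 needs 242; the known cells sum to 219, so (4,4) = 23.
The remaining cell in column 4 is (3,4) = 242 − 184 = 58.
Using row 3: 83 + 73 + 58 + ? → (3,2) = 242 − 214 = 28.
Column 2: 63 + 28 + 53 + ? = 242, so (2,2) = 98.
From main diagonal, 242 − (98 + 73 + 23) gives (1,1) = 48.
Anti-diagonal needs 242; the known cells sum to 199, so (2,3) = 43.
Row 1 needs 242; the known cells sum to 204, so (1,3) = 38.
Row 2: 98 + 43 + 68 + ? = 242, so (2,1) = 33.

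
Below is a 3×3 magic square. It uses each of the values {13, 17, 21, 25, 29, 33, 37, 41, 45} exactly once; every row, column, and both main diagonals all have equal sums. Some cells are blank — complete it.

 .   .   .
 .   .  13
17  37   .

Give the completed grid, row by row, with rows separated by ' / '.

The 9 entries sum to 261, so each line sums to 261/3 = 87.
Using row 3: 17 + 37 + ? → (3,3) = 87 − 54 = 33.
Column 3 needs 87; the known cells sum to 46, so (1,3) = 41.
Anti-diagonal: 41 + 17 + ? = 87, so (2,2) = 29.
Row 2 must total 87; the given cells sum to 42, so (2,1) = 45.
Column 1 needs 87; the known cells sum to 62, so (1,1) = 25.
Column 2 must total 87; the given cells sum to 66, so (1,2) = 21.

25 21 41 / 45 29 13 / 17 37 33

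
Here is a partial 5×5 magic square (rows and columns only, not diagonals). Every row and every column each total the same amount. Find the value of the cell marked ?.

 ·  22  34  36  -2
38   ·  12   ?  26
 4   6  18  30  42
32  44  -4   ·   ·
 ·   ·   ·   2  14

Row 3 is complete and sums to 100; that is the magic constant.
Row 1: 22 + 34 + 36 + (-2) + ? = 100, so (1,1) = 10.
Using column 1: 10 + 38 + 4 + 32 + ? → (5,1) = 100 − 84 = 16.
The remaining cell in column 3 is (5,3) = 100 − 60 = 40.
Column 5 must total 100; the given cells sum to 80, so (4,5) = 20.
Using row 4: 32 + 44 + (-4) + 20 + ? → (4,4) = 100 − 92 = 8.
Using row 5: 16 + 40 + 2 + 14 + ? → (5,2) = 100 − 72 = 28.
Column 2: 22 + 6 + 44 + 28 + ? = 100, so (2,2) = 0.
Using column 4: 36 + 30 + 8 + 2 + ? → (2,4) = 100 − 76 = 24.

24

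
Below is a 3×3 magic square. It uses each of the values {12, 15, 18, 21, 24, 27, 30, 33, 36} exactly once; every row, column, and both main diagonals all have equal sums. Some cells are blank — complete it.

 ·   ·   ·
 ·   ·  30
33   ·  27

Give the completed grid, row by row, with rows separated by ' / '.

The 9 entries sum to 216, so each line sums to 216/3 = 72.
From row 3, 72 − (33 + 27) gives (3,2) = 12.
Column 3 needs 72; the known cells sum to 57, so (1,3) = 15.
Using anti-diagonal: 15 + 33 + ? → (2,2) = 72 − 48 = 24.
The remaining cell in row 2 is (2,1) = 72 − 54 = 18.
From column 1, 72 − (18 + 33) gives (1,1) = 21.
Column 2 needs 72; the known cells sum to 36, so (1,2) = 36.

21 36 15 / 18 24 30 / 33 12 27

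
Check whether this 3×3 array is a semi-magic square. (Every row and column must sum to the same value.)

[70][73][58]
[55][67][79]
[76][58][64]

No — row 3 sums to 198 but row 1 sums to 201.

Row 1: 70 + 73 + 58 = 201.
Row 2: 55 + 67 + 79 = 201.
Row 3: 76 + 58 + 64 = 198.
Column 1: 70 + 55 + 76 = 201.
Column 2: 73 + 67 + 58 = 198.
Column 3: 58 + 79 + 64 = 201.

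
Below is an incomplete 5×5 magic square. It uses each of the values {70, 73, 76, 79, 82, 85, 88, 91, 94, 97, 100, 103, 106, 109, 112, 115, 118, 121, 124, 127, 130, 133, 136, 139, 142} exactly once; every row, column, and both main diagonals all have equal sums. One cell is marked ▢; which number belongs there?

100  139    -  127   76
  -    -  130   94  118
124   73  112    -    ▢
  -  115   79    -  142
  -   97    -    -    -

85

The 25 entries sum to 2650, so each line sums to 2650/5 = 530.
The remaining cell in row 1 is (1,3) = 530 − 442 = 88.
The remaining cell in column 2 is (2,2) = 530 − 424 = 106.
From column 3, 530 − (88 + 130 + 112 + 79) gives (5,3) = 121.
Using anti-diagonal: 76 + 94 + 112 + 115 + ? → (5,1) = 530 − 397 = 133.
Using row 2: 106 + 130 + 94 + 118 + ? → (2,1) = 530 − 448 = 82.
Column 1 must total 530; the given cells sum to 439, so (4,1) = 91.
Row 4 needs 530; the known cells sum to 427, so (4,4) = 103.
Main diagonal: 100 + 106 + 112 + 103 + ? = 530, so (5,5) = 109.
The remaining cell in row 5 is (5,4) = 530 − 460 = 70.
Column 4 needs 530; the known cells sum to 394, so (3,4) = 136.
Column 5 needs 530; the known cells sum to 445, so (3,5) = 85.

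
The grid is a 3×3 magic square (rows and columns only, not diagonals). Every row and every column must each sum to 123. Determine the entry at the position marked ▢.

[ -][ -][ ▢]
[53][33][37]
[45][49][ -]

57

Using row 3: 45 + 49 + ? → (3,3) = 123 − 94 = 29.
Column 1 must total 123; the given cells sum to 98, so (1,1) = 25.
Using column 2: 33 + 49 + ? → (1,2) = 123 − 82 = 41.
From column 3, 123 − (37 + 29) gives (1,3) = 57.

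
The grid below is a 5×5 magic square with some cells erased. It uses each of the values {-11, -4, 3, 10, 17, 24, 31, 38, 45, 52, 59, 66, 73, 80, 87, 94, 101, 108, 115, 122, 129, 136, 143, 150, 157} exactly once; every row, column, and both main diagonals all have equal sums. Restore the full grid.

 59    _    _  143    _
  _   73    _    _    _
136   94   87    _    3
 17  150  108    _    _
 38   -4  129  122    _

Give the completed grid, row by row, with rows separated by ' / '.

The 25 entries sum to 1825, so each line sums to 1825/5 = 365.
From row 3, 365 − (136 + 94 + 87 + 3) gives (3,4) = 45.
Row 5 needs 365; the known cells sum to 285, so (5,5) = 80.
Column 1 must total 365; the given cells sum to 250, so (2,1) = 115.
Column 2 must total 365; the given cells sum to 313, so (1,2) = 52.
From main diagonal, 365 − (59 + 73 + 87 + 80) gives (4,4) = 66.
Row 4 needs 365; the known cells sum to 341, so (4,5) = 24.
Column 4 must total 365; the given cells sum to 376, so (2,4) = -11.
From anti-diagonal, 365 − (-11 + 87 + 150 + 38) gives (1,5) = 101.
Row 1 must total 365; the given cells sum to 355, so (1,3) = 10.
The remaining cell in column 3 is (2,3) = 365 − 334 = 31.
Column 5 needs 365; the known cells sum to 208, so (2,5) = 157.

59 52 10 143 101 / 115 73 31 -11 157 / 136 94 87 45 3 / 17 150 108 66 24 / 38 -4 129 122 80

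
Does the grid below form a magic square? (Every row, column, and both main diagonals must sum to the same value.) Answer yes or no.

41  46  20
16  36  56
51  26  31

Row 1: 41 + 46 + 20 = 107.
Row 2: 16 + 36 + 56 = 108.
Row 3: 51 + 26 + 31 = 108.
Column 1: 41 + 16 + 51 = 108.
Column 2: 46 + 36 + 26 = 108.
Column 3: 20 + 56 + 31 = 107.
Main diagonal: 41 + 36 + 31 = 108.
Anti-diagonal: 20 + 36 + 51 = 107.

No — row 1 sums to 107 but row 2 sums to 108.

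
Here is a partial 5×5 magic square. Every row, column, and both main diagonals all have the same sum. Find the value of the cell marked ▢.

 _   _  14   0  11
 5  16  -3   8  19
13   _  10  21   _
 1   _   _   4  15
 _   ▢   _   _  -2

Row 2 is complete and sums to 45; that is the magic constant.
Column 4: 0 + 8 + 21 + 4 + ? = 45, so (5,4) = 12.
The remaining cell in column 5 is (3,5) = 45 − 43 = 2.
Main diagonal must total 45; the given cells sum to 28, so (1,1) = 17.
Using row 1: 17 + 14 + 0 + 11 + ? → (1,2) = 45 − 42 = 3.
The remaining cell in row 3 is (3,2) = 45 − 46 = -1.
Column 1: 17 + 5 + 13 + 1 + ? = 45, so (5,1) = 9.
Anti-diagonal must total 45; the given cells sum to 38, so (4,2) = 7.
Row 4: 1 + 7 + 4 + 15 + ? = 45, so (4,3) = 18.
Column 2 must total 45; the given cells sum to 25, so (5,2) = 20.

20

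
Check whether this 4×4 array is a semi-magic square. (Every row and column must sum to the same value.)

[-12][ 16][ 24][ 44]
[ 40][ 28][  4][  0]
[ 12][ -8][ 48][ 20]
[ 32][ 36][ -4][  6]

Row 1: -12 + 16 + 24 + 44 = 72.
Row 2: 40 + 28 + 4 + 0 = 72.
Row 3: 12 + (-8) + 48 + 20 = 72.
Row 4: 32 + 36 + (-4) + 6 = 70.
Column 1: -12 + 40 + 12 + 32 = 72.
Column 2: 16 + 28 + (-8) + 36 = 72.
Column 3: 24 + 4 + 48 + (-4) = 72.
Column 4: 44 + 0 + 20 + 6 = 70.

No — column 2 sums to 72 but column 4 sums to 70.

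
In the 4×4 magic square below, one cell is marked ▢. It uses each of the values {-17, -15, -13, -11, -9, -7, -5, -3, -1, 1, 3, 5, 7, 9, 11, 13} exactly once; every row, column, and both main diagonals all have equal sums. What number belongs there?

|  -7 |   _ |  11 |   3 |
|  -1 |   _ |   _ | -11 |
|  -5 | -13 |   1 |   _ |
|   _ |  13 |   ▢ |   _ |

-17

The 16 entries sum to -32, so each line sums to -32/4 = -8.
Row 1 must total -8; the given cells sum to 7, so (1,2) = -15.
Row 3 needs -8; the known cells sum to -17, so (3,4) = 9.
From column 1, -8 − (-7 + (-1) + (-5)) gives (4,1) = 5.
Column 2: -15 + (-13) + 13 + ? = -8, so (2,2) = 7.
Using column 4: 3 + (-11) + 9 + ? → (4,4) = -8 − 1 = -9.
From anti-diagonal, -8 − (3 + (-13) + 5) gives (2,3) = -3.
From row 4, -8 − (5 + 13 + (-9)) gives (4,3) = -17.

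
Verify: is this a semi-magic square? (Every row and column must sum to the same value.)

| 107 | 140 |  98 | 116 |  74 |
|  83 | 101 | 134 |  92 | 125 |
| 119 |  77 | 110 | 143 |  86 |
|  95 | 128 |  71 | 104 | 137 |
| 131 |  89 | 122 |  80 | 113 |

Row 1: 107 + 140 + 98 + 116 + 74 = 535.
Row 2: 83 + 101 + 134 + 92 + 125 = 535.
Row 3: 119 + 77 + 110 + 143 + 86 = 535.
Row 4: 95 + 128 + 71 + 104 + 137 = 535.
Row 5: 131 + 89 + 122 + 80 + 113 = 535.
Column 1: 107 + 83 + 119 + 95 + 131 = 535.
Column 2: 140 + 101 + 77 + 128 + 89 = 535.
Column 3: 98 + 134 + 110 + 71 + 122 = 535.
Column 4: 116 + 92 + 143 + 104 + 80 = 535.
Column 5: 74 + 125 + 86 + 137 + 113 = 535.
All lines sum to 535.

Yes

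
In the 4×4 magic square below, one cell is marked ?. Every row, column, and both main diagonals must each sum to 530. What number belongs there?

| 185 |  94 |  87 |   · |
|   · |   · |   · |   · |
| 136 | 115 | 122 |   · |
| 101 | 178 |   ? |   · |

Using row 1: 185 + 94 + 87 + ? → (1,4) = 530 − 366 = 164.
Row 3: 136 + 115 + 122 + ? = 530, so (3,4) = 157.
Column 1: 185 + 136 + 101 + ? = 530, so (2,1) = 108.
Column 2: 94 + 115 + 178 + ? = 530, so (2,2) = 143.
Main diagonal needs 530; the known cells sum to 450, so (4,4) = 80.
Anti-diagonal must total 530; the given cells sum to 380, so (2,3) = 150.
Row 2 must total 530; the given cells sum to 401, so (2,4) = 129.
Row 4: 101 + 178 + 80 + ? = 530, so (4,3) = 171.

171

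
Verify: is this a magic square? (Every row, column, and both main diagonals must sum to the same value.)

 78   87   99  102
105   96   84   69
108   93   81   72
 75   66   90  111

No — row 4 sums to 342 but row 2 sums to 354.

Row 1: 78 + 87 + 99 + 102 = 366.
Row 2: 105 + 96 + 84 + 69 = 354.
Row 3: 108 + 93 + 81 + 72 = 354.
Row 4: 75 + 66 + 90 + 111 = 342.
Column 1: 78 + 105 + 108 + 75 = 366.
Column 2: 87 + 96 + 93 + 66 = 342.
Column 3: 99 + 84 + 81 + 90 = 354.
Column 4: 102 + 69 + 72 + 111 = 354.
Main diagonal: 78 + 96 + 81 + 111 = 366.
Anti-diagonal: 102 + 84 + 93 + 75 = 354.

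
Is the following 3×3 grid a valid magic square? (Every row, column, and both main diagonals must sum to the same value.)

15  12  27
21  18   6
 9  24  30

Row 1: 15 + 12 + 27 = 54.
Row 2: 21 + 18 + 6 = 45.
Row 3: 9 + 24 + 30 = 63.
Column 1: 15 + 21 + 9 = 45.
Column 2: 12 + 18 + 24 = 54.
Column 3: 27 + 6 + 30 = 63.
Main diagonal: 15 + 18 + 30 = 63.
Anti-diagonal: 27 + 18 + 9 = 54.

No — anti-diagonal sums to 54 but main diagonal sums to 63.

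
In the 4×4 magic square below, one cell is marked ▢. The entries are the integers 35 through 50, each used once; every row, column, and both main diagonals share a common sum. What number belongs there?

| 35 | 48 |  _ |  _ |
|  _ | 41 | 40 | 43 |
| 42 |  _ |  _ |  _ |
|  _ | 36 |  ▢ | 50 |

The entries are 35 through 50, which sum to 680, so each line sums to 680/4 = 170.
The remaining cell in row 2 is (2,1) = 170 − 124 = 46.
Column 1 must total 170; the given cells sum to 123, so (4,1) = 47.
The remaining cell in column 2 is (3,2) = 170 − 125 = 45.
Using main diagonal: 35 + 41 + 50 + ? → (3,3) = 170 − 126 = 44.
Anti-diagonal: 40 + 45 + 47 + ? = 170, so (1,4) = 38.
The remaining cell in row 1 is (1,3) = 170 − 121 = 49.
From row 3, 170 − (42 + 45 + 44) gives (3,4) = 39.
The remaining cell in row 4 is (4,3) = 170 − 133 = 37.

37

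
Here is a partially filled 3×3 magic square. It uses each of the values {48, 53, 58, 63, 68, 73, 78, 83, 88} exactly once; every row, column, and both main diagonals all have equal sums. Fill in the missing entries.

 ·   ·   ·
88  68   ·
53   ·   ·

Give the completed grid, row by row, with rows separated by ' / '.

63 58 83 / 88 68 48 / 53 78 73

The 9 entries sum to 612, so each line sums to 612/3 = 204.
Using row 2: 88 + 68 + ? → (2,3) = 204 − 156 = 48.
Using column 1: 88 + 53 + ? → (1,1) = 204 − 141 = 63.
Main diagonal must total 204; the given cells sum to 131, so (3,3) = 73.
Anti-diagonal: 68 + 53 + ? = 204, so (1,3) = 83.
Row 1: 63 + 83 + ? = 204, so (1,2) = 58.
Row 3 needs 204; the known cells sum to 126, so (3,2) = 78.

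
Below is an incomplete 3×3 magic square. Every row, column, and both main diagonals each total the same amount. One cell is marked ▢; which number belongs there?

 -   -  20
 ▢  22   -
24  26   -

Anti-diagonal is complete and sums to 66; that is the magic constant.
Row 3 must total 66; the given cells sum to 50, so (3,3) = 16.
Column 2: 22 + 26 + ? = 66, so (1,2) = 18.
Column 3 needs 66; the known cells sum to 36, so (2,3) = 30.
The remaining cell in main diagonal is (1,1) = 66 − 38 = 28.
Row 2 must total 66; the given cells sum to 52, so (2,1) = 14.

14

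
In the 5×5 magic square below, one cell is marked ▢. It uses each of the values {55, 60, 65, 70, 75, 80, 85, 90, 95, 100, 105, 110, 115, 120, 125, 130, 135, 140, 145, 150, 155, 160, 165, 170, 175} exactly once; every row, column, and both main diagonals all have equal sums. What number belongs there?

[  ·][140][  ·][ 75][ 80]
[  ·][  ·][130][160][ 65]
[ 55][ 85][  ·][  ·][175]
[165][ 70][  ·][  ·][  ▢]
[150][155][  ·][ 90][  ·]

The 25 entries sum to 2875, so each line sums to 2875/5 = 575.
Column 2 must total 575; the given cells sum to 450, so (2,2) = 125.
Using anti-diagonal: 80 + 160 + 70 + 150 + ? → (3,3) = 575 − 460 = 115.
Using row 2: 125 + 130 + 160 + 65 + ? → (2,1) = 575 − 480 = 95.
From row 3, 575 − (55 + 85 + 115 + 175) gives (3,4) = 145.
From column 1, 575 − (95 + 55 + 165 + 150) gives (1,1) = 110.
Column 4 must total 575; the given cells sum to 470, so (4,4) = 105.
Main diagonal needs 575; the known cells sum to 455, so (5,5) = 120.
Row 1 needs 575; the known cells sum to 405, so (1,3) = 170.
From row 5, 575 − (150 + 155 + 90 + 120) gives (5,3) = 60.
Column 3 must total 575; the given cells sum to 475, so (4,3) = 100.
The remaining cell in column 5 is (4,5) = 575 − 440 = 135.

135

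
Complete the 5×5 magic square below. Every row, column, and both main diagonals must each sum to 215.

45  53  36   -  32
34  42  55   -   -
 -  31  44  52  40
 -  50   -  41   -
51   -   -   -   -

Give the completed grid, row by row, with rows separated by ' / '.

From row 1, 215 − (45 + 53 + 36 + 32) gives (1,4) = 49.
Row 3 needs 215; the known cells sum to 167, so (3,1) = 48.
Using column 1: 45 + 34 + 48 + 51 + ? → (4,1) = 215 − 178 = 37.
From column 2, 215 − (53 + 42 + 31 + 50) gives (5,2) = 39.
The remaining cell in main diagonal is (5,5) = 215 − 172 = 43.
Anti-diagonal must total 215; the given cells sum to 177, so (2,4) = 38.
Using row 2: 34 + 42 + 55 + 38 + ? → (2,5) = 215 − 169 = 46.
Column 4: 49 + 38 + 52 + 41 + ? = 215, so (5,4) = 35.
Column 5 needs 215; the known cells sum to 161, so (4,5) = 54.
Row 4 must total 215; the given cells sum to 182, so (4,3) = 33.
Row 5 needs 215; the known cells sum to 168, so (5,3) = 47.

45 53 36 49 32 / 34 42 55 38 46 / 48 31 44 52 40 / 37 50 33 41 54 / 51 39 47 35 43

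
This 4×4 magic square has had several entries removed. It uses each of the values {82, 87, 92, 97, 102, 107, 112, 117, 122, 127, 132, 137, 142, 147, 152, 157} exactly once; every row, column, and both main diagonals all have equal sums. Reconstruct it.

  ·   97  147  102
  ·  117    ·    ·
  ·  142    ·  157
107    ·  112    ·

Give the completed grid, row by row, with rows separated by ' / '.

The 16 entries sum to 1912, so each line sums to 1912/4 = 478.
Row 1 must total 478; the given cells sum to 346, so (1,1) = 132.
Using column 2: 97 + 117 + 142 + ? → (4,2) = 478 − 356 = 122.
Using anti-diagonal: 102 + 142 + 107 + ? → (2,3) = 478 − 351 = 127.
From row 4, 478 − (107 + 122 + 112) gives (4,4) = 137.
Column 3 must total 478; the given cells sum to 386, so (3,3) = 92.
Column 4: 102 + 157 + 137 + ? = 478, so (2,4) = 82.
Row 2: 117 + 127 + 82 + ? = 478, so (2,1) = 152.
Row 3 must total 478; the given cells sum to 391, so (3,1) = 87.

132 97 147 102 / 152 117 127 82 / 87 142 92 157 / 107 122 112 137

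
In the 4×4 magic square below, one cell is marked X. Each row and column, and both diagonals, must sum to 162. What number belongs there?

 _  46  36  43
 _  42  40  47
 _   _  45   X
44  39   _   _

34

Row 1: 46 + 36 + 43 + ? = 162, so (1,1) = 37.
Row 2: 42 + 40 + 47 + ? = 162, so (2,1) = 33.
Column 1: 37 + 33 + 44 + ? = 162, so (3,1) = 48.
Column 2: 46 + 42 + 39 + ? = 162, so (3,2) = 35.
From column 3, 162 − (36 + 40 + 45) gives (4,3) = 41.
Main diagonal needs 162; the known cells sum to 124, so (4,4) = 38.
Row 3 needs 162; the known cells sum to 128, so (3,4) = 34.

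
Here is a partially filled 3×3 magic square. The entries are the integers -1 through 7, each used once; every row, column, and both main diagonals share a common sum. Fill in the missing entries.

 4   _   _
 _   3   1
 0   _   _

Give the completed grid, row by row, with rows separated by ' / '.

4 -1 6 / 5 3 1 / 0 7 2

The entries are -1 through 7, which sum to 27, so each line sums to 27/3 = 9.
Row 2 needs 9; the known cells sum to 4, so (2,1) = 5.
From main diagonal, 9 − (4 + 3) gives (3,3) = 2.
Using anti-diagonal: 3 + 0 + ? → (1,3) = 9 − 3 = 6.
Row 1 must total 9; the given cells sum to 10, so (1,2) = -1.
Row 3: 0 + 2 + ? = 9, so (3,2) = 7.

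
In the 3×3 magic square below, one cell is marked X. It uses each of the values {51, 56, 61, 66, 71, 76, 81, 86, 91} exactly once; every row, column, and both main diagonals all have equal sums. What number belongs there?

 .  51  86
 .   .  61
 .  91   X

66

The 9 entries sum to 639, so each line sums to 639/3 = 213.
Row 1: 51 + 86 + ? = 213, so (1,1) = 76.
Using column 2: 51 + 91 + ? → (2,2) = 213 − 142 = 71.
Column 3 needs 213; the known cells sum to 147, so (3,3) = 66.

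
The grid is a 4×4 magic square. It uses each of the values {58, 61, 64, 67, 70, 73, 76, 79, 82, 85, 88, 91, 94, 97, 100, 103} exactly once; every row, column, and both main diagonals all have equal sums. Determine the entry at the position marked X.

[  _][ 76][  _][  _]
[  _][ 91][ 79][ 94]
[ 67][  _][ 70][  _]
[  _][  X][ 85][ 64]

The 16 entries sum to 1288, so each line sums to 1288/4 = 322.
Using row 2: 91 + 79 + 94 + ? → (2,1) = 322 − 264 = 58.
The remaining cell in column 3 is (1,3) = 322 − 234 = 88.
The remaining cell in main diagonal is (1,1) = 322 − 225 = 97.
Row 1 must total 322; the given cells sum to 261, so (1,4) = 61.
Using column 1: 97 + 58 + 67 + ? → (4,1) = 322 − 222 = 100.
The remaining cell in column 4 is (3,4) = 322 − 219 = 103.
From anti-diagonal, 322 − (61 + 79 + 100) gives (3,2) = 82.
Row 4 must total 322; the given cells sum to 249, so (4,2) = 73.

73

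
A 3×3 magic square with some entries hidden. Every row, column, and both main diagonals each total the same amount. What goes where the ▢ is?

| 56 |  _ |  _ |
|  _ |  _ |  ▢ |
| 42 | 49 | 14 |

Row 3 is complete and sums to 105; that is the magic constant.
From column 1, 105 − (56 + 42) gives (2,1) = 7.
Main diagonal: 56 + 14 + ? = 105, so (2,2) = 35.
Using anti-diagonal: 35 + 42 + ? → (1,3) = 105 − 77 = 28.
Row 1: 56 + 28 + ? = 105, so (1,2) = 21.
The remaining cell in row 2 is (2,3) = 105 − 42 = 63.

63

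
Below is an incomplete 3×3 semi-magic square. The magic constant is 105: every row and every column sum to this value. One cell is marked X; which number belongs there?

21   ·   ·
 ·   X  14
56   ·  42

63

The remaining cell in row 3 is (3,2) = 105 − 98 = 7.
Column 1 needs 105; the known cells sum to 77, so (2,1) = 28.
Column 3 must total 105; the given cells sum to 56, so (1,3) = 49.
Row 1 needs 105; the known cells sum to 70, so (1,2) = 35.
From row 2, 105 − (28 + 14) gives (2,2) = 63.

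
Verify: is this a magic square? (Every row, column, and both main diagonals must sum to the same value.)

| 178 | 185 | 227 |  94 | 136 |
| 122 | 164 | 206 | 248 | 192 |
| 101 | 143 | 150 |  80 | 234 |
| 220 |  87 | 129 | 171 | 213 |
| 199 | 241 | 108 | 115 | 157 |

Row 1: 178 + 185 + 227 + 94 + 136 = 820.
Row 2: 122 + 164 + 206 + 248 + 192 = 932.
Row 3: 101 + 143 + 150 + 80 + 234 = 708.
Row 4: 220 + 87 + 129 + 171 + 213 = 820.
Row 5: 199 + 241 + 108 + 115 + 157 = 820.
Column 1: 178 + 122 + 101 + 220 + 199 = 820.
Column 2: 185 + 164 + 143 + 87 + 241 = 820.
Column 3: 227 + 206 + 150 + 129 + 108 = 820.
Column 4: 94 + 248 + 80 + 171 + 115 = 708.
Column 5: 136 + 192 + 234 + 213 + 157 = 932.
Main diagonal: 178 + 164 + 150 + 171 + 157 = 820.
Anti-diagonal: 136 + 248 + 150 + 87 + 199 = 820.

No — row 4 sums to 820 but row 2 sums to 932.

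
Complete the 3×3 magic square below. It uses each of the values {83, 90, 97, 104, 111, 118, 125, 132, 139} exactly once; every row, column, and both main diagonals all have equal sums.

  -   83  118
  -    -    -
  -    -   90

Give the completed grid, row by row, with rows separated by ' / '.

The 9 entries sum to 999, so each line sums to 999/3 = 333.
Row 1 needs 333; the known cells sum to 201, so (1,1) = 132.
Column 3 needs 333; the known cells sum to 208, so (2,3) = 125.
From main diagonal, 333 − (132 + 90) gives (2,2) = 111.
Anti-diagonal needs 333; the known cells sum to 229, so (3,1) = 104.
The remaining cell in row 2 is (2,1) = 333 − 236 = 97.
Row 3: 104 + 90 + ? = 333, so (3,2) = 139.

132 83 118 / 97 111 125 / 104 139 90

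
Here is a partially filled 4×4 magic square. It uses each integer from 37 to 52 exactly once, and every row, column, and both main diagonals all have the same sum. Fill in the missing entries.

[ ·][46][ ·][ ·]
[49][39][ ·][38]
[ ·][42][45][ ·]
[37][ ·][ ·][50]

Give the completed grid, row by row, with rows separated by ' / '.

The entries are 37 through 52, which sum to 712, so each line sums to 712/4 = 178.
The remaining cell in row 2 is (2,3) = 178 − 126 = 52.
Column 2: 46 + 39 + 42 + ? = 178, so (4,2) = 51.
The remaining cell in main diagonal is (1,1) = 178 − 134 = 44.
Anti-diagonal needs 178; the known cells sum to 131, so (1,4) = 47.
Row 1 must total 178; the given cells sum to 137, so (1,3) = 41.
Using row 4: 37 + 51 + 50 + ? → (4,3) = 178 − 138 = 40.
Column 1: 44 + 49 + 37 + ? = 178, so (3,1) = 48.
Column 4 must total 178; the given cells sum to 135, so (3,4) = 43.

44 46 41 47 / 49 39 52 38 / 48 42 45 43 / 37 51 40 50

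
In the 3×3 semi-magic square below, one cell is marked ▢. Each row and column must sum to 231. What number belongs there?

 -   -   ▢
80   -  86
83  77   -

Row 2: 80 + 86 + ? = 231, so (2,2) = 65.
The remaining cell in row 3 is (3,3) = 231 − 160 = 71.
From column 1, 231 − (80 + 83) gives (1,1) = 68.
Column 2: 65 + 77 + ? = 231, so (1,2) = 89.
From column 3, 231 − (86 + 71) gives (1,3) = 74.

74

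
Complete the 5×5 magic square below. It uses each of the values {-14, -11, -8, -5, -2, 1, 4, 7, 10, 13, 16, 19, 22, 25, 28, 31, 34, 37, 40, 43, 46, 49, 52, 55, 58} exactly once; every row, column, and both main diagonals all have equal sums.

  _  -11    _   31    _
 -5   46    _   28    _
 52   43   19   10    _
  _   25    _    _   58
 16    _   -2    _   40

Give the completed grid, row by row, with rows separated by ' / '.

13 -11 55 31 22 / -5 46 37 28 4 / 52 43 19 10 -14 / 34 25 1 -8 58 / 16 7 -2 49 40

The 25 entries sum to 550, so each line sums to 550/5 = 110.
Row 3 must total 110; the given cells sum to 124, so (3,5) = -14.
Column 2 needs 110; the known cells sum to 103, so (5,2) = 7.
Anti-diagonal: 28 + 19 + 25 + 16 + ? = 110, so (1,5) = 22.
Row 5: 16 + 7 + (-2) + 40 + ? = 110, so (5,4) = 49.
From column 4, 110 − (31 + 28 + 10 + 49) gives (4,4) = -8.
The remaining cell in column 5 is (2,5) = 110 − 106 = 4.
Main diagonal: 46 + 19 + (-8) + 40 + ? = 110, so (1,1) = 13.
The remaining cell in row 1 is (1,3) = 110 − 55 = 55.
From row 2, 110 − (-5 + 46 + 28 + 4) gives (2,3) = 37.
Column 1 must total 110; the given cells sum to 76, so (4,1) = 34.
Using column 3: 55 + 37 + 19 + (-2) + ? → (4,3) = 110 − 109 = 1.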